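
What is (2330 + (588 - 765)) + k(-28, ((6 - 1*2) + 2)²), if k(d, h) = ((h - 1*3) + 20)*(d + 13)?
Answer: 1358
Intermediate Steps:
k(d, h) = (13 + d)*(17 + h) (k(d, h) = ((h - 3) + 20)*(13 + d) = ((-3 + h) + 20)*(13 + d) = (17 + h)*(13 + d) = (13 + d)*(17 + h))
(2330 + (588 - 765)) + k(-28, ((6 - 1*2) + 2)²) = (2330 + (588 - 765)) + (221 + 13*((6 - 1*2) + 2)² + 17*(-28) - 28*((6 - 1*2) + 2)²) = (2330 - 177) + (221 + 13*((6 - 2) + 2)² - 476 - 28*((6 - 2) + 2)²) = 2153 + (221 + 13*(4 + 2)² - 476 - 28*(4 + 2)²) = 2153 + (221 + 13*6² - 476 - 28*6²) = 2153 + (221 + 13*36 - 476 - 28*36) = 2153 + (221 + 468 - 476 - 1008) = 2153 - 795 = 1358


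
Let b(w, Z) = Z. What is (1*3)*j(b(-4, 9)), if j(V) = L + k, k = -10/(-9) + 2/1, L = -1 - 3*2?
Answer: -35/3 ≈ -11.667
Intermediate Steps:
L = -7 (L = -1 - 6 = -7)
k = 28/9 (k = -10*(-⅑) + 2*1 = 10/9 + 2 = 28/9 ≈ 3.1111)
j(V) = -35/9 (j(V) = -7 + 28/9 = -35/9)
(1*3)*j(b(-4, 9)) = (1*3)*(-35/9) = 3*(-35/9) = -35/3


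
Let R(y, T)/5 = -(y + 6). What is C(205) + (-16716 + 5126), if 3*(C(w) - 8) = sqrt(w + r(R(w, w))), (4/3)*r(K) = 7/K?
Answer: -11582 + sqrt(912658345)/6330 ≈ -11577.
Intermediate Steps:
R(y, T) = -30 - 5*y (R(y, T) = 5*(-(y + 6)) = 5*(-(6 + y)) = 5*(-6 - y) = -30 - 5*y)
r(K) = 21/(4*K) (r(K) = 3*(7/K)/4 = 21/(4*K))
C(w) = 8 + sqrt(w + 21/(4*(-30 - 5*w)))/3
C(205) + (-16716 + 5126) = (8 + sqrt(-105/(6 + 205) + 100*205)/30) + (-16716 + 5126) = (8 + sqrt(-105/211 + 20500)/30) - 11590 = (8 + sqrt(4325395/211)/30) - 11590 = (8 + (sqrt(912658345)/211)/30) - 11590 = (8 + sqrt(912658345)/6330) - 11590 = -11582 + sqrt(912658345)/6330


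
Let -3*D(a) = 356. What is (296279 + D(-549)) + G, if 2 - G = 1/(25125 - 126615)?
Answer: 10019171737/33830 ≈ 2.9616e+5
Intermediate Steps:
D(a) = -356/3 (D(a) = -1/3*356 = -356/3)
G = 202981/101490 (G = 2 - 1/(25125 - 126615) = 2 - 1/(-101490) = 2 - 1*(-1/101490) = 2 + 1/101490 = 202981/101490 ≈ 2.0000)
(296279 + D(-549)) + G = (296279 - 356/3) + 202981/101490 = 888481/3 + 202981/101490 = 10019171737/33830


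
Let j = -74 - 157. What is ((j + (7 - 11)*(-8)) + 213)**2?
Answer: 196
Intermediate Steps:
j = -231
((j + (7 - 11)*(-8)) + 213)**2 = ((-231 + (7 - 11)*(-8)) + 213)**2 = ((-231 - 4*(-8)) + 213)**2 = ((-231 + 32) + 213)**2 = (-199 + 213)**2 = 14**2 = 196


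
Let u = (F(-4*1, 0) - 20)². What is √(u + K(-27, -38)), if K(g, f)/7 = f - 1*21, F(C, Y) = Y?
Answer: I*√13 ≈ 3.6056*I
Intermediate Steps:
K(g, f) = -147 + 7*f (K(g, f) = 7*(f - 1*21) = 7*(f - 21) = 7*(-21 + f) = -147 + 7*f)
u = 400 (u = (0 - 20)² = (-20)² = 400)
√(u + K(-27, -38)) = √(400 + (-147 + 7*(-38))) = √(400 + (-147 - 266)) = √(400 - 413) = √(-13) = I*√13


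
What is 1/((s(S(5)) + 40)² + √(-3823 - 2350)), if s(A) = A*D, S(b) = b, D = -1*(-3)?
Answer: 3025/9156798 - I*√6173/9156798 ≈ 0.00033036 - 8.5803e-6*I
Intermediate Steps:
D = 3
s(A) = 3*A (s(A) = A*3 = 3*A)
1/((s(S(5)) + 40)² + √(-3823 - 2350)) = 1/((3*5 + 40)² + √(-3823 - 2350)) = 1/((15 + 40)² + √(-6173)) = 1/(55² + I*√6173) = 1/(3025 + I*√6173)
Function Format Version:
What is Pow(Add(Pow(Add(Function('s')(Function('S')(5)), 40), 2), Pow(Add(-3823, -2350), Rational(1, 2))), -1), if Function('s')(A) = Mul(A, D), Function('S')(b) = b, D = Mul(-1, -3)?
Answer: Add(Rational(3025, 9156798), Mul(Rational(-1, 9156798), I, Pow(6173, Rational(1, 2)))) ≈ Add(0.00033036, Mul(-8.5803e-6, I))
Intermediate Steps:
D = 3
Function('s')(A) = Mul(3, A) (Function('s')(A) = Mul(A, 3) = Mul(3, A))
Pow(Add(Pow(Add(Function('s')(Function('S')(5)), 40), 2), Pow(Add(-3823, -2350), Rational(1, 2))), -1) = Pow(Add(Pow(Add(Mul(3, 5), 40), 2), Pow(Add(-3823, -2350), Rational(1, 2))), -1) = Pow(Add(Pow(Add(15, 40), 2), Pow(-6173, Rational(1, 2))), -1) = Pow(Add(Pow(55, 2), Mul(I, Pow(6173, Rational(1, 2)))), -1) = Pow(Add(3025, Mul(I, Pow(6173, Rational(1, 2)))), -1)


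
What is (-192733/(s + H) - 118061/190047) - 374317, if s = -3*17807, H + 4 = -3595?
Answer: -4056248765210749/10836479940 ≈ -3.7431e+5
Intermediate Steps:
H = -3599 (H = -4 - 3595 = -3599)
s = -53421
(-192733/(s + H) - 118061/190047) - 374317 = (-192733/(-53421 - 3599) - 118061/190047) - 374317 = (-192733/(-57020) - 118061*1/190047) - 374317 = (-192733*(-1/57020) - 118061/190047) - 374317 = (192733/57020 - 118061/190047) - 374317 = 29896490231/10836479940 - 374317 = -4056248765210749/10836479940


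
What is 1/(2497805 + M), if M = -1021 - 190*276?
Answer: 1/2444344 ≈ 4.0911e-7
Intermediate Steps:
M = -53461 (M = -1021 - 52440 = -53461)
1/(2497805 + M) = 1/(2497805 - 53461) = 1/2444344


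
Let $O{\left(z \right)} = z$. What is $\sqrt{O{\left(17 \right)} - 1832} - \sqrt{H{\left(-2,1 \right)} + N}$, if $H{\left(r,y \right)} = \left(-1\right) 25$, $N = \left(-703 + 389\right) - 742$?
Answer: $i \left(- \sqrt{1081} + 11 \sqrt{15}\right) \approx 9.7243 i$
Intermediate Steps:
$N = -1056$ ($N = -314 - 742 = -1056$)
$H{\left(r,y \right)} = -25$
$\sqrt{O{\left(17 \right)} - 1832} - \sqrt{H{\left(-2,1 \right)} + N} = \sqrt{17 - 1832} - \sqrt{-25 - 1056} = \sqrt{-1815} - \sqrt{-1081} = 11 i \sqrt{15} - i \sqrt{1081} = - i \sqrt{1081} + 11 i \sqrt{15}$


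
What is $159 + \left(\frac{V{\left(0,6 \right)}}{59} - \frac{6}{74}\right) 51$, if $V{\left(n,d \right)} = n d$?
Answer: $\frac{5730}{37} \approx 154.86$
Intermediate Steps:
$V{\left(n,d \right)} = d n$
$159 + \left(\frac{V{\left(0,6 \right)}}{59} - \frac{6}{74}\right) 51 = 159 + \left(\frac{6 \cdot 0}{59} - \frac{6}{74}\right) 51 = 159 + \left(0 \cdot \frac{1}{59} - \frac{3}{37}\right) 51 = 159 + \left(0 - \frac{3}{37}\right) 51 = 159 - \frac{153}{37} = \frac{5730}{37}$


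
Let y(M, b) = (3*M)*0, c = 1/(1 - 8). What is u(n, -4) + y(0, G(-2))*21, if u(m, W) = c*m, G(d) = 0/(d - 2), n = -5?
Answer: 5/7 ≈ 0.71429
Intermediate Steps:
c = -⅐ (c = 1/(-7) = -⅐ ≈ -0.14286)
G(d) = 0 (G(d) = 0/(-2 + d) = 0)
u(m, W) = -m/7
y(M, b) = 0
u(n, -4) + y(0, G(-2))*21 = -⅐*(-5) + 0*21 = 5/7 + 0 = 5/7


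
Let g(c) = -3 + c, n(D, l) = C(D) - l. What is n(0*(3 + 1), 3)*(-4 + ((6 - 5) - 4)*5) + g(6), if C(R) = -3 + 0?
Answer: 117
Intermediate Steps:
C(R) = -3
n(D, l) = -3 - l
n(0*(3 + 1), 3)*(-4 + ((6 - 5) - 4)*5) + g(6) = (-3 - 1*3)*(-4 + ((6 - 5) - 4)*5) + (-3 + 6) = (-3 - 3)*(-4 + (1 - 4)*5) + 3 = -6*(-4 - 3*5) + 3 = -6*(-4 - 15) + 3 = -6*(-19) + 3 = 114 + 3 = 117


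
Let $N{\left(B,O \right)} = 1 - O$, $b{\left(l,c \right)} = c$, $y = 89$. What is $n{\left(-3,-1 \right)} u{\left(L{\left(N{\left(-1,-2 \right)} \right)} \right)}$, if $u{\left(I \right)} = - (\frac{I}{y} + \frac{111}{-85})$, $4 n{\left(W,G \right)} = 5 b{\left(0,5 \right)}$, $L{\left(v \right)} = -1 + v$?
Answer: $\frac{48545}{6052} \approx 8.0213$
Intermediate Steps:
$n{\left(W,G \right)} = \frac{25}{4}$ ($n{\left(W,G \right)} = \frac{5 \cdot 5}{4} = \frac{1}{4} \cdot 25 = \frac{25}{4}$)
$u{\left(I \right)} = \frac{111}{85} - \frac{I}{89}$ ($u{\left(I \right)} = - (\frac{I}{89} + \frac{111}{-85}) = - (I \frac{1}{89} + 111 \left(- \frac{1}{85}\right)) = - (\frac{I}{89} - \frac{111}{85}) = - (- \frac{111}{85} + \frac{I}{89}) = \frac{111}{85} - \frac{I}{89}$)
$n{\left(-3,-1 \right)} u{\left(L{\left(N{\left(-1,-2 \right)} \right)} \right)} = \frac{25 \left(\frac{111}{85} - \frac{-1 + \left(1 - -2\right)}{89}\right)}{4} = \frac{25 \left(\frac{111}{85} - \frac{-1 + \left(1 + 2\right)}{89}\right)}{4} = \frac{25 \left(\frac{111}{85} - \frac{-1 + 3}{89}\right)}{4} = \frac{25 \left(\frac{111}{85} - \frac{2}{89}\right)}{4} = \frac{25}{4} \cdot \frac{9709}{7565} = \frac{48545}{6052}$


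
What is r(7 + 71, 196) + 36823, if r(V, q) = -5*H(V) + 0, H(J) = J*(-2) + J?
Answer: 37213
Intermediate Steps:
H(J) = -J (H(J) = -2*J + J = -J)
r(V, q) = 5*V (r(V, q) = -(-5)*V + 0 = 5*V + 0 = 5*V)
r(7 + 71, 196) + 36823 = 5*(7 + 71) + 36823 = 5*78 + 36823 = 390 + 36823 = 37213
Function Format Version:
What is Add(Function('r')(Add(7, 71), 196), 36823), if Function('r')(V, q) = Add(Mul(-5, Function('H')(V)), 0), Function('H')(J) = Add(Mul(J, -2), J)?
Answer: 37213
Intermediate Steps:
Function('H')(J) = Mul(-1, J) (Function('H')(J) = Add(Mul(-2, J), J) = Mul(-1, J))
Function('r')(V, q) = Mul(5, V) (Function('r')(V, q) = Add(Mul(-5, Mul(-1, V)), 0) = Add(Mul(5, V), 0) = Mul(5, V))
Add(Function('r')(Add(7, 71), 196), 36823) = Add(Mul(5, Add(7, 71)), 36823) = Add(Mul(5, 78), 36823) = Add(390, 36823) = 37213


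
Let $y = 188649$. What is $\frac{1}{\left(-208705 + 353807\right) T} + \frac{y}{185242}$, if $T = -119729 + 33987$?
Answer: $\frac{1173522767632837}{1152328952387764} \approx 1.0184$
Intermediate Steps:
$T = -85742$
$\frac{1}{\left(-208705 + 353807\right) T} + \frac{y}{185242} = \frac{1}{\left(-208705 + 353807\right) \left(-85742\right)} + \frac{188649}{185242} = \frac{1}{145102} \left(- \frac{1}{85742}\right) + 188649 \cdot \frac{1}{185242} = \frac{1}{145102} \left(- \frac{1}{85742}\right) + \frac{188649}{185242} = - \frac{1}{12441335684} + \frac{188649}{185242} = \frac{1173522767632837}{1152328952387764}$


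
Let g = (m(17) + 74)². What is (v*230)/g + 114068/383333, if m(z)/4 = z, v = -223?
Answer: -8680541209/3864763306 ≈ -2.2461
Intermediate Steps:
m(z) = 4*z
g = 20164 (g = (4*17 + 74)² = (68 + 74)² = 142² = 20164)
(v*230)/g + 114068/383333 = -223*230/20164 + 114068/383333 = -51290*1/20164 + 114068*(1/383333) = -25645/10082 + 114068/383333 = -8680541209/3864763306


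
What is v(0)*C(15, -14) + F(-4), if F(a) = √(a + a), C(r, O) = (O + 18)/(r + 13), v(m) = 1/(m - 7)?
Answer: -1/49 + 2*I*√2 ≈ -0.020408 + 2.8284*I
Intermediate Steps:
v(m) = 1/(-7 + m)
C(r, O) = (18 + O)/(13 + r)
F(a) = √2*√a (F(a) = √(2*a) = √2*√a)
v(0)*C(15, -14) + F(-4) = ((18 - 14)/(13 + 15))/(-7 + 0) + √2*√(-4) = (4/28)/(-7) + √2*(2*I) = -4/196 + 2*I*√2 = -⅐*⅐ + 2*I*√2 = -1/49 + 2*I*√2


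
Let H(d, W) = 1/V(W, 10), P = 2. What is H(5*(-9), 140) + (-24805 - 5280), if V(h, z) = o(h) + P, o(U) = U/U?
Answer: -90254/3 ≈ -30085.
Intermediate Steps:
o(U) = 1
V(h, z) = 3 (V(h, z) = 1 + 2 = 3)
H(d, W) = 1/3
H(5*(-9), 140) + (-24805 - 5280) = 1/3 + (-24805 - 5280) = 1/3 - 30085 = -90254/3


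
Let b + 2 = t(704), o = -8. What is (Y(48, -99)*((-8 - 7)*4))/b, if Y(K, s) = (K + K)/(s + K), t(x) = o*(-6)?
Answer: 960/391 ≈ 2.4552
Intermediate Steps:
t(x) = 48 (t(x) = -8*(-6) = 48)
b = 46 (b = -2 + 48 = 46)
Y(K, s) = 2*K/(K + s) (Y(K, s) = (2*K)/(K + s) = 2*K/(K + s))
(Y(48, -99)*((-8 - 7)*4))/b = ((2*48/(48 - 99))*((-8 - 7)*4))/46 = ((2*48/(-51))*(-15*4))*(1/46) = ((2*48*(-1/51))*(-60))*(1/46) = -32/17*(-60)*(1/46) = (1920/17)*(1/46) = 960/391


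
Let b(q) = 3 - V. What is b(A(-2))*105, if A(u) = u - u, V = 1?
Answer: 210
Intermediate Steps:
A(u) = 0
b(q) = 2 (b(q) = 3 - 1*1 = 3 - 1 = 2)
b(A(-2))*105 = 2*105 = 210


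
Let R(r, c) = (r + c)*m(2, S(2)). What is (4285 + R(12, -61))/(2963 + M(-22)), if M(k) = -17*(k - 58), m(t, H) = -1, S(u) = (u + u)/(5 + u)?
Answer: 394/393 ≈ 1.0025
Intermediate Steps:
S(u) = 2*u/(5 + u) (S(u) = (2*u)/(5 + u) = 2*u/(5 + u))
R(r, c) = -c - r (R(r, c) = (r + c)*(-1) = (c + r)*(-1) = -c - r)
M(k) = 986 - 17*k (M(k) = -17*(-58 + k) = 986 - 17*k)
(4285 + R(12, -61))/(2963 + M(-22)) = (4285 + (-1*(-61) - 1*12))/(2963 + (986 - 17*(-22))) = (4285 + (61 - 12))/(2963 + (986 + 374)) = (4285 + 49)/(2963 + 1360) = 4334/4323 = 4334*(1/4323) = 394/393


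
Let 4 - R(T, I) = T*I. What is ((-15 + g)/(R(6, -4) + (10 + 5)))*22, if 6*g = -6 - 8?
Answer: -1144/129 ≈ -8.8682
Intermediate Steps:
R(T, I) = 4 - I*T (R(T, I) = 4 - T*I = 4 - I*T)
g = -7/3 (g = (-6 - 8)/6 = (⅙)*(-14) = -7/3 ≈ -2.3333)
((-15 + g)/(R(6, -4) + (10 + 5)))*22 = ((-15 - 7/3)/((4 - 1*(-4)*6) + (10 + 5)))*22 = -52/(3*((4 + 24) + 15))*22 = -52/(3*(28 + 15))*22 = -52/3/43*22 = -52/3*1/43*22 = -52/129*22 = -1144/129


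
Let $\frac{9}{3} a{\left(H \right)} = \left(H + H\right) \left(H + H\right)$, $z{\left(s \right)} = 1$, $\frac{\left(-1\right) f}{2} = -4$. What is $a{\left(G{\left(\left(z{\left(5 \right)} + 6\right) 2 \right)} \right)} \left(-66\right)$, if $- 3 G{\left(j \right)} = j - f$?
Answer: $-352$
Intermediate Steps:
$f = 8$ ($f = \left(-2\right) \left(-4\right) = 8$)
$G{\left(j \right)} = \frac{8}{3} - \frac{j}{3}$ ($G{\left(j \right)} = - \frac{j - 8}{3} = - \frac{-8 + j}{3} = \frac{8}{3} - \frac{j}{3}$)
$a{\left(H \right)} = \frac{4 H^{2}}{3}$ ($a{\left(H \right)} = \frac{\left(H + H\right) \left(H + H\right)}{3} = \frac{2 H 2 H}{3} = \frac{4 H^{2}}{3}$)
$a{\left(G{\left(\left(z{\left(5 \right)} + 6\right) 2 \right)} \right)} \left(-66\right) = \frac{4 \left(\frac{8}{3} - \frac{\left(1 + 6\right) 2}{3}\right)^{2}}{3} \left(-66\right) = \frac{4 \left(\frac{8}{3} - \frac{7 \cdot 2}{3}\right)^{2}}{3} \left(-66\right) = \frac{4 \left(\frac{8}{3} - \frac{14}{3}\right)^{2}}{3} \left(-66\right) = \frac{4 \left(-2\right)^{2}}{3} \left(-66\right) = \frac{4}{3} \cdot 4 \left(-66\right) = \frac{16}{3} \left(-66\right) = -352$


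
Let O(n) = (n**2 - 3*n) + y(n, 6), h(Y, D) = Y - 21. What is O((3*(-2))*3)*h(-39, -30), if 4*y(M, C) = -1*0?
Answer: -22680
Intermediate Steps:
h(Y, D) = -21 + Y
y(M, C) = 0 (y(M, C) = (-1*0)/4 = (1/4)*0 = 0)
O(n) = n**2 - 3*n (O(n) = (n**2 - 3*n) + 0 = n**2 - 3*n)
O((3*(-2))*3)*h(-39, -30) = (((3*(-2))*3)*(-3 + (3*(-2))*3))*(-21 - 39) = ((-6*3)*(-3 - 6*3))*(-60) = -18*(-3 - 18)*(-60) = -18*(-21)*(-60) = 378*(-60) = -22680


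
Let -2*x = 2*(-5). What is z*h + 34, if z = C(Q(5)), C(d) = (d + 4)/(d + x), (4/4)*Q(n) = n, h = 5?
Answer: 77/2 ≈ 38.500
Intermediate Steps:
x = 5 (x = -(-5) = -½*(-10) = 5)
Q(n) = n
C(d) = (4 + d)/(5 + d) (C(d) = (d + 4)/(d + 5) = (4 + d)/(5 + d))
z = 9/10 (z = (4 + 5)/(5 + 5) = 9/10 ≈ 0.90000)
z*h + 34 = (9/10)*5 + 34 = 9/2 + 34 = 77/2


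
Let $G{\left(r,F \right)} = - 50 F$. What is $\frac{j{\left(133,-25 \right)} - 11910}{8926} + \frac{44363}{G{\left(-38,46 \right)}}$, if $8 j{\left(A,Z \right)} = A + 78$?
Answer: $- \frac{846632951}{41059600} \approx -20.62$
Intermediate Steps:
$j{\left(A,Z \right)} = \frac{39}{4} + \frac{A}{8}$ ($j{\left(A,Z \right)} = \frac{A + 78}{8} = \frac{78 + A}{8} = \frac{39}{4} + \frac{A}{8}$)
$\frac{j{\left(133,-25 \right)} - 11910}{8926} + \frac{44363}{G{\left(-38,46 \right)}} = \frac{\left(\frac{39}{4} + \frac{1}{8} \cdot 133\right) - 11910}{8926} + \frac{44363}{\left(-50\right) 46} = \left(\left(\frac{39}{4} + \frac{133}{8}\right) - 11910\right) \frac{1}{8926} + \frac{44363}{-2300} = \left(\frac{211}{8} - 11910\right) \frac{1}{8926} + 44363 \left(- \frac{1}{2300}\right) = \left(- \frac{95069}{8}\right) \frac{1}{8926} - \frac{44363}{2300} = - \frac{95069}{71408} - \frac{44363}{2300} = - \frac{846632951}{41059600}$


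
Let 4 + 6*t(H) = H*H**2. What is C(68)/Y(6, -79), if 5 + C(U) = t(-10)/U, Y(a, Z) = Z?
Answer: 761/8058 ≈ 0.094440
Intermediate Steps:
t(H) = -2/3 + H**3/6 (t(H) = -2/3 + (H*H**2)/6 = -2/3 + H**3/6)
C(U) = -5 - 502/(3*U) (C(U) = -5 + (-2/3 + (1/6)*(-10)**3)/U = -5 + (-2/3 + (1/6)*(-1000))/U = -5 + (-2/3 - 500/3)/U = -5 - 502/(3*U))
C(68)/Y(6, -79) = (-5 - 502/3/68)/(-79) = (-5 - 502/3*1/68)*(-1/79) = (-5 - 251/102)*(-1/79) = -761/102*(-1/79) = 761/8058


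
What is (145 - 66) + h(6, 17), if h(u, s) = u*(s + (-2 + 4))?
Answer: 193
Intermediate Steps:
h(u, s) = u*(2 + s) (h(u, s) = u*(s + 2) = u*(2 + s))
(145 - 66) + h(6, 17) = (145 - 66) + 6*(2 + 17) = 79 + 6*19 = 79 + 114 = 193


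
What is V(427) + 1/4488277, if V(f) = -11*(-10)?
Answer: 493710471/4488277 ≈ 110.00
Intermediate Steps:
V(f) = 110
V(427) + 1/4488277 = 110 + 1/4488277 = 493710471/4488277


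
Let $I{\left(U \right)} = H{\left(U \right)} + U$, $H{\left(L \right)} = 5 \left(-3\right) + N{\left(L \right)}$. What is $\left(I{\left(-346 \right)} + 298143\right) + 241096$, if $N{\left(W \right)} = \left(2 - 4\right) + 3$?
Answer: $538879$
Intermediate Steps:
$N{\left(W \right)} = 1$ ($N{\left(W \right)} = -2 + 3 = 1$)
$H{\left(L \right)} = -14$ ($H{\left(L \right)} = 5 \left(-3\right) + 1 = -15 + 1 = -14$)
$I{\left(U \right)} = -14 + U$
$\left(I{\left(-346 \right)} + 298143\right) + 241096 = \left(\left(-14 - 346\right) + 298143\right) + 241096 = \left(-360 + 298143\right) + 241096 = 297783 + 241096 = 538879$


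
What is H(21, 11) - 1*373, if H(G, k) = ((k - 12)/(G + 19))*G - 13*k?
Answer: -20661/40 ≈ -516.53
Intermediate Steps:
H(G, k) = -13*k + G*(-12 + k)/(19 + G) (H(G, k) = ((-12 + k)/(19 + G))*G - 13*k = G*(-12 + k)/(19 + G) - 13*k = -13*k + G*(-12 + k)/(19 + G))
H(21, 11) - 1*373 = (-247*11 - 12*21 - 12*21*11)/(19 + 21) - 1*373 = (-2717 - 252 - 2772)/40 - 373 = (1/40)*(-5741) - 373 = -5741/40 - 373 = -20661/40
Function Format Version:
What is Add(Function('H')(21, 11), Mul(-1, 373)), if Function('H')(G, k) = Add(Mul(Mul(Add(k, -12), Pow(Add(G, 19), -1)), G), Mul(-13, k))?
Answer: Rational(-20661, 40) ≈ -516.53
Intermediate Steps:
Function('H')(G, k) = Add(Mul(-13, k), Mul(G, Pow(Add(19, G), -1), Add(-12, k))) (Function('H')(G, k) = Add(Mul(Mul(Add(-12, k), Pow(Add(19, G), -1)), G), Mul(-13, k)) = Add(Mul(Mul(Pow(Add(19, G), -1), Add(-12, k)), G), Mul(-13, k)) = Add(Mul(G, Pow(Add(19, G), -1), Add(-12, k)), Mul(-13, k)) = Add(Mul(-13, k), Mul(G, Pow(Add(19, G), -1), Add(-12, k))))
Add(Function('H')(21, 11), Mul(-1, 373)) = Add(Mul(Pow(Add(19, 21), -1), Add(Mul(-247, 11), Mul(-12, 21), Mul(-12, 21, 11))), Mul(-1, 373)) = Add(Mul(Pow(40, -1), Add(-2717, -252, -2772)), -373) = Add(Mul(Rational(1, 40), -5741), -373) = Add(Rational(-5741, 40), -373) = Rational(-20661, 40)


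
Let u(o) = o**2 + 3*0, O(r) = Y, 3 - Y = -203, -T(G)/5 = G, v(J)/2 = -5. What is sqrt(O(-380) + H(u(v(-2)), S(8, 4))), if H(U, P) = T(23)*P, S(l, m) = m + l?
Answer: I*sqrt(1174) ≈ 34.264*I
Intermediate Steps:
v(J) = -10 (v(J) = 2*(-5) = -10)
S(l, m) = l + m
T(G) = -5*G
Y = 206 (Y = 3 - 1*(-203) = 3 + 203 = 206)
O(r) = 206
u(o) = o**2 (u(o) = o**2 + 0 = o**2)
H(U, P) = -115*P (H(U, P) = (-5*23)*P = -115*P)
sqrt(O(-380) + H(u(v(-2)), S(8, 4))) = sqrt(206 - 115*(8 + 4)) = sqrt(206 - 115*12) = sqrt(206 - 1380) = sqrt(-1174) = I*sqrt(1174)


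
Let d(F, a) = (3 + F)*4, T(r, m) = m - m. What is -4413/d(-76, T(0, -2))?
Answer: 4413/292 ≈ 15.113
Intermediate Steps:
T(r, m) = 0
d(F, a) = 12 + 4*F
-4413/d(-76, T(0, -2)) = -4413/(12 + 4*(-76)) = -4413/(12 - 304) = -4413/(-292) = -4413*(-1/292) = 4413/292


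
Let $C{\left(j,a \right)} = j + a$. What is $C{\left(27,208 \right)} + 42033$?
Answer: $42268$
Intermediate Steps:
$C{\left(j,a \right)} = a + j$
$C{\left(27,208 \right)} + 42033 = \left(208 + 27\right) + 42033 = 235 + 42033 = 42268$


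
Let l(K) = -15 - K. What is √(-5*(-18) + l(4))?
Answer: √71 ≈ 8.4261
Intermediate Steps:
√(-5*(-18) + l(4)) = √(-5*(-18) + (-15 - 1*4)) = √(90 + (-15 - 4)) = √(90 - 19) = √71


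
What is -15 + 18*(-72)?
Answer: -1311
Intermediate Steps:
-15 + 18*(-72) = -15 - 1296 = -1311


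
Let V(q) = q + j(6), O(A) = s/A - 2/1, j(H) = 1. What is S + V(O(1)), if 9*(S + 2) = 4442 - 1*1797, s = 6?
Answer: 2672/9 ≈ 296.89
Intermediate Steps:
S = 2627/9 (S = -2 + (4442 - 1*1797)/9 = -2 + (4442 - 1797)/9 = -2 + (⅑)*2645 = -2 + 2645/9 = 2627/9 ≈ 291.89)
O(A) = -2 + 6/A (O(A) = 6/A - 2/1 = 6/A - 2*1 = 6/A - 2 = -2 + 6/A)
V(q) = 1 + q (V(q) = q + 1 = 1 + q)
S + V(O(1)) = 2627/9 + (1 + (-2 + 6/1)) = 2627/9 + (1 + (-2 + 6*1)) = 2627/9 + (1 + (-2 + 6)) = 2627/9 + (1 + 4) = 2627/9 + 5 = 2672/9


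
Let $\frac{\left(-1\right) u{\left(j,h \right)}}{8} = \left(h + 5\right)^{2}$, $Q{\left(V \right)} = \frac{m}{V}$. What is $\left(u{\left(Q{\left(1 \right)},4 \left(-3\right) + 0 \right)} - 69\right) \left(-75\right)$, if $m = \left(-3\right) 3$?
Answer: $34575$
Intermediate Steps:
$m = -9$
$Q{\left(V \right)} = - \frac{9}{V}$
$u{\left(j,h \right)} = - 8 \left(5 + h\right)^{2}$ ($u{\left(j,h \right)} = - 8 \left(h + 5\right)^{2} = - 8 \left(5 + h\right)^{2}$)
$\left(u{\left(Q{\left(1 \right)},4 \left(-3\right) + 0 \right)} - 69\right) \left(-75\right) = \left(- 8 \left(5 + \left(4 \left(-3\right) + 0\right)\right)^{2} - 69\right) \left(-75\right) = \left(- 8 \left(5 + \left(-12 + 0\right)\right)^{2} - 69\right) \left(-75\right) = \left(- 8 \left(5 - 12\right)^{2} - 69\right) \left(-75\right) = \left(- 8 \left(-7\right)^{2} - 69\right) \left(-75\right) = \left(\left(-8\right) 49 - 69\right) \left(-75\right) = \left(-392 - 69\right) \left(-75\right) = \left(-461\right) \left(-75\right) = 34575$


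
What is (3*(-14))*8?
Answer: -336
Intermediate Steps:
(3*(-14))*8 = -42*8 = -336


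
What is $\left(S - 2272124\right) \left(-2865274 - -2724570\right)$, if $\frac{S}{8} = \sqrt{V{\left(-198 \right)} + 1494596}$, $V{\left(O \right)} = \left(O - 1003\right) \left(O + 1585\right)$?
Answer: $319696935296 - 1125632 i \sqrt{171191} \approx 3.197 \cdot 10^{11} - 4.6573 \cdot 10^{8} i$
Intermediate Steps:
$V{\left(O \right)} = \left(-1003 + O\right) \left(1585 + O\right)$
$S = 8 i \sqrt{171191}$ ($S = 8 \sqrt{\left(-1589755 + \left(-198\right)^{2} + 582 \left(-198\right)\right) + 1494596} = 8 \sqrt{\left(-1589755 + 39204 - 115236\right) + 1494596} = 8 \sqrt{-1665787 + 1494596} = 8 \sqrt{-171191} = 8 i \sqrt{171191} \approx 3310.0 i$)
$\left(S - 2272124\right) \left(-2865274 - -2724570\right) = \left(8 i \sqrt{171191} - 2272124\right) \left(-2865274 - -2724570\right) = \left(-2272124 + 8 i \sqrt{171191}\right) \left(-2865274 + 2724570\right) = \left(-2272124 + 8 i \sqrt{171191}\right) \left(-140704\right) = 319696935296 - 1125632 i \sqrt{171191}$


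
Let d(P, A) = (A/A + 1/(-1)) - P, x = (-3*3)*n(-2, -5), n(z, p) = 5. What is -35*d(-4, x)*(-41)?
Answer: 5740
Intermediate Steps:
x = -45 (x = -3*3*5 = -9*5 = -45)
d(P, A) = -P (d(P, A) = (1 + 1*(-1)) - P = (1 - 1) - P = 0 - P = -P)
-35*d(-4, x)*(-41) = -(-35)*(-4)*(-41) = -35*4*(-41) = -140*(-41) = 5740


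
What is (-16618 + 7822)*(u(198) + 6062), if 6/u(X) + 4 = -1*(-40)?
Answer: -53322818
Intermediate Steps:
u(X) = ⅙ (u(X) = 6/(-4 - 1*(-40)) = 6/(-4 + 40) = 6/36 = 6*(1/36) = ⅙)
(-16618 + 7822)*(u(198) + 6062) = (-16618 + 7822)*(⅙ + 6062) = -8796*36373/6 = -53322818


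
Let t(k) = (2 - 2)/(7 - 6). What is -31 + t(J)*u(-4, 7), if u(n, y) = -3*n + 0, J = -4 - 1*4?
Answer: -31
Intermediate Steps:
J = -8 (J = -4 - 4 = -8)
t(k) = 0 (t(k) = 0/1 = 0*1 = 0)
u(n, y) = -3*n
-31 + t(J)*u(-4, 7) = -31 + 0*(-3*(-4)) = -31 + 0*12 = -31 + 0 = -31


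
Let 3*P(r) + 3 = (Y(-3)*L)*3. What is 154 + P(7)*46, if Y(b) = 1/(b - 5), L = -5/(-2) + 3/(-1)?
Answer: 887/8 ≈ 110.88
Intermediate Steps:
L = -½ (L = -5*(-½) + 3*(-1) = 5/2 - 3 = -½ ≈ -0.50000)
Y(b) = 1/(-5 + b)
P(r) = -15/16 (P(r) = -1 + ((-½/(-5 - 3))*3)/3 = -1 + ((-½/(-8))*3)/3 = -1 + (-⅛*(-½)*3)/3 = -1 + ((1/16)*3)/3 = -1 + (⅓)*(3/16) = -1 + 1/16 = -15/16)
154 + P(7)*46 = 154 - 15/16*46 = 154 - 345/8 = 887/8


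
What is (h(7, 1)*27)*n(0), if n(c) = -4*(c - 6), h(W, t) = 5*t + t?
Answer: 3888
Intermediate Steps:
h(W, t) = 6*t
n(c) = 24 - 4*c (n(c) = -4*(-6 + c) = 24 - 4*c)
(h(7, 1)*27)*n(0) = ((6*1)*27)*(24 - 4*0) = (6*27)*(24 + 0) = 162*24 = 3888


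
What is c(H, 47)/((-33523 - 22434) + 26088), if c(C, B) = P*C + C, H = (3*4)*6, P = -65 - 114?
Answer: 12816/29869 ≈ 0.42907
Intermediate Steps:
P = -179
H = 72 (H = 12*6 = 72)
c(C, B) = -178*C (c(C, B) = -179*C + C = -178*C)
c(H, 47)/((-33523 - 22434) + 26088) = (-178*72)/((-33523 - 22434) + 26088) = -12816/(-55957 + 26088) = -12816/(-29869) = -12816*(-1/29869) = 12816/29869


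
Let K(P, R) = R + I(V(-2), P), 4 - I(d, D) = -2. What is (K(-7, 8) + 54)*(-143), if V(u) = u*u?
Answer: -9724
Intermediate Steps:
V(u) = u²
I(d, D) = 6 (I(d, D) = 4 - 1*(-2) = 4 + 2 = 6)
K(P, R) = 6 + R (K(P, R) = R + 6 = 6 + R)
(K(-7, 8) + 54)*(-143) = ((6 + 8) + 54)*(-143) = (14 + 54)*(-143) = 68*(-143) = -9724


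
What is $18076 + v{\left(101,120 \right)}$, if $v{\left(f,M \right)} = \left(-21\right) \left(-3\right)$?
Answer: $18139$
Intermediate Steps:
$v{\left(f,M \right)} = 63$
$18076 + v{\left(101,120 \right)} = 18076 + 63 = 18139$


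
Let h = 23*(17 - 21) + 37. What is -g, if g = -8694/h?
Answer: -8694/55 ≈ -158.07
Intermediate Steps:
h = -55 (h = 23*(-4) + 37 = -92 + 37 = -55)
g = 8694/55 (g = -8694/(-55) = -8694*(-1/55) = 8694/55 ≈ 158.07)
-g = -1*8694/55 = -8694/55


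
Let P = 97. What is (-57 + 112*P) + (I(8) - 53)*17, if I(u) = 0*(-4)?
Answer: 9906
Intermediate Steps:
I(u) = 0
(-57 + 112*P) + (I(8) - 53)*17 = (-57 + 112*97) + (0 - 53)*17 = (-57 + 10864) - 53*17 = 10807 - 901 = 9906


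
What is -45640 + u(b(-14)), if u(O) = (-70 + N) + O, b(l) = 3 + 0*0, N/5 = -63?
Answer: -46022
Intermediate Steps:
N = -315 (N = 5*(-63) = -315)
b(l) = 3 (b(l) = 3 + 0 = 3)
u(O) = -385 + O (u(O) = (-70 - 315) + O = -385 + O)
-45640 + u(b(-14)) = -45640 + (-385 + 3) = -45640 - 382 = -46022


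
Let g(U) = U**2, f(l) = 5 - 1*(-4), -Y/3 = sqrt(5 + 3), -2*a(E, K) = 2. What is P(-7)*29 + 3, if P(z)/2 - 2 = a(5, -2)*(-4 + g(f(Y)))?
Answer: -4347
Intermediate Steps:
a(E, K) = -1 (a(E, K) = -1/2*2 = -1)
Y = -6*sqrt(2) (Y = -3*sqrt(5 + 3) = -6*sqrt(2) ≈ -8.4853)
f(l) = 9 (f(l) = 5 + 4 = 9)
P(z) = -150 (P(z) = 4 + 2*(-(-4 + 9**2)) = 4 + 2*(-(-4 + 81)) = 4 + 2*(-1*77) = 4 + 2*(-77) = 4 - 154 = -150)
P(-7)*29 + 3 = -150*29 + 3 = -4350 + 3 = -4347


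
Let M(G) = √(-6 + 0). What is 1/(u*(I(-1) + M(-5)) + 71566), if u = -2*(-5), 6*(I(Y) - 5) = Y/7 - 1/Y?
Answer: 1754627/125661888542 - 245*I*√6/125661888542 ≈ 1.3963e-5 - 4.7757e-9*I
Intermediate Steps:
I(Y) = 5 - 1/(6*Y) + Y/42 (I(Y) = 5 + (Y/7 - 1/Y)/6 = 5 + (-1/Y + Y/7)/6 = 5 + (-1/(6*Y) + Y/42) = 5 - 1/(6*Y) + Y/42)
u = 10
M(G) = I*√6 (M(G) = √(-6) = I*√6)
1/(u*(I(-1) + M(-5)) + 71566) = 1/(10*((1/42)*(-7 - (210 - 1))/(-1) + I*√6) + 71566) = 1/(10*((1/42)*(-1)*(-7 - 1*209) + I*√6) + 71566) = 1/(10*((1/42)*(-1)*(-7 - 209) + I*√6) + 71566) = 1/(10*((1/42)*(-1)*(-216) + I*√6) + 71566) = 1/(10*(36/7 + I*√6) + 71566) = 1/((360/7 + 10*I*√6) + 71566) = 1/(501322/7 + 10*I*√6)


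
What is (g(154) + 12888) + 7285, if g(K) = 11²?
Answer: 20294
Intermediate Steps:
g(K) = 121
(g(154) + 12888) + 7285 = (121 + 12888) + 7285 = 13009 + 7285 = 20294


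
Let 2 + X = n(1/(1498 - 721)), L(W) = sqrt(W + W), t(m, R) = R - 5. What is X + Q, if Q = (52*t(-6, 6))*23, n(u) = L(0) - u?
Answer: 927737/777 ≈ 1194.0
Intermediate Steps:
t(m, R) = -5 + R
L(W) = sqrt(2)*sqrt(W) (L(W) = sqrt(2*W) = sqrt(2)*sqrt(W))
n(u) = -u (n(u) = sqrt(2)*sqrt(0) - u = sqrt(2)*0 - u = 0 - u = -u)
X = -1555/777 (X = -2 - 1/(1498 - 721) = -2 - 1/777 = -1555/777 ≈ -2.0013)
Q = 1196 (Q = (52*(-5 + 6))*23 = (52*1)*23 = 52*23 = 1196)
X + Q = -1555/777 + 1196 = 927737/777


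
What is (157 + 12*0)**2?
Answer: 24649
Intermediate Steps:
(157 + 12*0)**2 = (157 + 0)**2 = 157**2 = 24649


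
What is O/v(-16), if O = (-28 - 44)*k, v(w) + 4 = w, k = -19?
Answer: -342/5 ≈ -68.400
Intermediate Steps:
v(w) = -4 + w
O = 1368 (O = (-28 - 44)*(-19) = -72*(-19) = 1368)
O/v(-16) = 1368/(-4 - 16) = 1368/(-20) = 1368*(-1/20) = -342/5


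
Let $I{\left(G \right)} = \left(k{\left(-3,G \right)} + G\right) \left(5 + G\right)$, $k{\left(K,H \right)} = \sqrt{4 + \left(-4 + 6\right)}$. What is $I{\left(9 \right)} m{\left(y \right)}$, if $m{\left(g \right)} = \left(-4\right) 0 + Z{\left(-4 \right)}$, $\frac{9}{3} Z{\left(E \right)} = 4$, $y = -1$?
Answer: $168 + \frac{56 \sqrt{6}}{3} \approx 213.72$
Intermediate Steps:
$k{\left(K,H \right)} = \sqrt{6}$ ($k{\left(K,H \right)} = \sqrt{4 + 2} = \sqrt{6}$)
$Z{\left(E \right)} = \frac{4}{3}$ ($Z{\left(E \right)} = \frac{1}{3} \cdot 4 = \frac{4}{3}$)
$m{\left(g \right)} = \frac{4}{3}$ ($m{\left(g \right)} = \left(-4\right) 0 + \frac{4}{3} = 0 + \frac{4}{3} = \frac{4}{3}$)
$I{\left(G \right)} = \left(5 + G\right) \left(G + \sqrt{6}\right)$ ($I{\left(G \right)} = \left(\sqrt{6} + G\right) \left(5 + G\right) = \left(G + \sqrt{6}\right) \left(5 + G\right) = \left(5 + G\right) \left(G + \sqrt{6}\right)$)
$I{\left(9 \right)} m{\left(y \right)} = \left(9^{2} + 5 \cdot 9 + 5 \sqrt{6} + 9 \sqrt{6}\right) \frac{4}{3} = \left(81 + 45 + 5 \sqrt{6} + 9 \sqrt{6}\right) \frac{4}{3} = \left(126 + 14 \sqrt{6}\right) \frac{4}{3} = 168 + \frac{56 \sqrt{6}}{3}$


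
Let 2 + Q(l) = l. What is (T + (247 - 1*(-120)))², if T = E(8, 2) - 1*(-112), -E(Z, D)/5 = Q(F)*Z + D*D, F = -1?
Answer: 335241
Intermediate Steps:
Q(l) = -2 + l
E(Z, D) = -5*D² + 15*Z (E(Z, D) = -5*((-2 - 1)*Z + D*D) = -5*(-3*Z + D²) = -5*(D² - 3*Z) = -5*D² + 15*Z)
T = 212 (T = (-5*2² + 15*8) - 1*(-112) = (-5*4 + 120) + 112 = (-20 + 120) + 112 = 100 + 112 = 212)
(T + (247 - 1*(-120)))² = (212 + (247 - 1*(-120)))² = (212 + (247 + 120))² = (212 + 367)² = 579² = 335241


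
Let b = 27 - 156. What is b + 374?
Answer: 245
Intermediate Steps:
b = -129
b + 374 = -129 + 374 = 245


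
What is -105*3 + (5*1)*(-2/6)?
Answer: -950/3 ≈ -316.67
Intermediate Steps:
-105*3 + (5*1)*(-2/6) = -315 + 5*(-2*⅙) = -315 + 5*(-⅓) = -315 - 5/3 = -950/3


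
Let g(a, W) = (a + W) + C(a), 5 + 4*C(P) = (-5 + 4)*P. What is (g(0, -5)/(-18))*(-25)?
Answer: -625/72 ≈ -8.6806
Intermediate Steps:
C(P) = -5/4 - P/4 (C(P) = -5/4 + ((-5 + 4)*P)/4 = -5/4 + (-P)/4 = -5/4 - P/4)
g(a, W) = -5/4 + W + 3*a/4 (g(a, W) = (a + W) + (-5/4 - a/4) = (W + a) + (-5/4 - a/4) = -5/4 + W + 3*a/4)
(g(0, -5)/(-18))*(-25) = ((-5/4 - 5 + (¾)*0)/(-18))*(-25) = ((-5/4 - 5 + 0)*(-1/18))*(-25) = -25/4*(-1/18)*(-25) = (25/72)*(-25) = -625/72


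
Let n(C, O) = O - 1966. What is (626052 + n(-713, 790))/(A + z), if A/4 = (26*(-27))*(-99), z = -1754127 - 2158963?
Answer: -312438/1817549 ≈ -0.17190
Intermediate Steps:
n(C, O) = -1966 + O
z = -3913090
A = 277992 (A = 4*((26*(-27))*(-99)) = 4*(-702*(-99)) = 4*69498 = 277992)
(626052 + n(-713, 790))/(A + z) = (626052 + (-1966 + 790))/(277992 - 3913090) = (626052 - 1176)/(-3635098) = 624876*(-1/3635098) = -312438/1817549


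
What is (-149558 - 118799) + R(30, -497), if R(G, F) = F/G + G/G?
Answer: -8051177/30 ≈ -2.6837e+5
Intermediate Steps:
R(G, F) = 1 + F/G (R(G, F) = F/G + 1 = 1 + F/G)
(-149558 - 118799) + R(30, -497) = (-149558 - 118799) + (-497 + 30)/30 = -268357 + (1/30)*(-467) = -268357 - 467/30 = -8051177/30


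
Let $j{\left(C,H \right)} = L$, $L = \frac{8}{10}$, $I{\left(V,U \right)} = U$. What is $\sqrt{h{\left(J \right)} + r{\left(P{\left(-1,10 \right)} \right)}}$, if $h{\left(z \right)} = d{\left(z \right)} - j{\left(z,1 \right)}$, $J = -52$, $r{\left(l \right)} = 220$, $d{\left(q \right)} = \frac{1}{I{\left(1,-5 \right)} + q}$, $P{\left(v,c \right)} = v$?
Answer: $\frac{\sqrt{17803095}}{285} \approx 14.805$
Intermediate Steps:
$L = \frac{4}{5}$ ($L = 8 \cdot \frac{1}{10} = \frac{4}{5} \approx 0.8$)
$d{\left(q \right)} = \frac{1}{-5 + q}$
$j{\left(C,H \right)} = \frac{4}{5}$
$h{\left(z \right)} = - \frac{4}{5} + \frac{1}{-5 + z}$ ($h{\left(z \right)} = \frac{1}{-5 + z} - \frac{4}{5} = - \frac{4}{5} + \frac{1}{-5 + z}$)
$\sqrt{h{\left(J \right)} + r{\left(P{\left(-1,10 \right)} \right)}} = \sqrt{\frac{25 - -208}{5 \left(-5 - 52\right)} + 220} = \sqrt{\frac{25 + 208}{5 \left(-57\right)} + 220} = \sqrt{\frac{1}{5} \left(- \frac{1}{57}\right) 233 + 220} = \sqrt{- \frac{233}{285} + 220} = \sqrt{\frac{62467}{285}} = \frac{\sqrt{17803095}}{285}$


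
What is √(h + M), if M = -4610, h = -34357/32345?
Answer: I*√4824088782415/32345 ≈ 67.905*I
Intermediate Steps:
h = -34357/32345 (h = -34357*1/32345 = -34357/32345 ≈ -1.0622)
√(h + M) = √(-34357/32345 - 4610) = √(-149144807/32345) = I*√4824088782415/32345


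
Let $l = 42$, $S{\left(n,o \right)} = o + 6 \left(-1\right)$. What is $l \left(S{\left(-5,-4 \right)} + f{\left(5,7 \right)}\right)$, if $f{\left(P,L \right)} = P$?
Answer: $-210$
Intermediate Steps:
$S{\left(n,o \right)} = -6 + o$ ($S{\left(n,o \right)} = o - 6 = -6 + o$)
$l \left(S{\left(-5,-4 \right)} + f{\left(5,7 \right)}\right) = 42 \left(\left(-6 - 4\right) + 5\right) = 42 \left(-10 + 5\right) = 42 \left(-5\right) = -210$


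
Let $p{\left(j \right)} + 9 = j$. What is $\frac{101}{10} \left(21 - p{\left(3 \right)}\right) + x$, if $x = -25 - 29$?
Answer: $\frac{2187}{10} \approx 218.7$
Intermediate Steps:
$p{\left(j \right)} = -9 + j$
$x = -54$
$\frac{101}{10} \left(21 - p{\left(3 \right)}\right) + x = \frac{101}{10} \left(21 - \left(-9 + 3\right)\right) - 54 = 101 \cdot \frac{1}{10} \left(21 - -6\right) - 54 = \frac{101 \left(21 + 6\right)}{10} - 54 = \frac{101}{10} \cdot 27 - 54 = \frac{2727}{10} - 54 = \frac{2187}{10}$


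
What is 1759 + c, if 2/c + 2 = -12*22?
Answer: 233946/133 ≈ 1759.0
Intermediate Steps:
c = -1/133 (c = 2/(-2 - 12*22) = 2/(-2 - 264) = 2/(-266) = 2*(-1/266) = -1/133 ≈ -0.0075188)
1759 + c = 1759 - 1/133 = 233946/133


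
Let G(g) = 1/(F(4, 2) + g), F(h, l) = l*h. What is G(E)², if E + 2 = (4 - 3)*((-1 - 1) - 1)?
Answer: ⅑ ≈ 0.11111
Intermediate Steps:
F(h, l) = h*l
E = -5 (E = -2 + (4 - 3)*((-1 - 1) - 1) = -2 + 1*(-2 - 1) = -2 + 1*(-3) = -2 - 3 = -5)
G(g) = 1/(8 + g) (G(g) = 1/(4*2 + g) = 1/(8 + g))
G(E)² = (1/(8 - 5))² = (1/3)² = (⅓)² = ⅑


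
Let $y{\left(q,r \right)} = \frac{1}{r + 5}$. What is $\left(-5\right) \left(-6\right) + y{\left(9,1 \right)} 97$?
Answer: $\frac{277}{6} \approx 46.167$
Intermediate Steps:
$y{\left(q,r \right)} = \frac{1}{5 + r}$
$\left(-5\right) \left(-6\right) + y{\left(9,1 \right)} 97 = \left(-5\right) \left(-6\right) + \frac{1}{5 + 1} \cdot 97 = 30 + \frac{1}{6} \cdot 97 = 30 + \frac{97}{6} = \frac{277}{6}$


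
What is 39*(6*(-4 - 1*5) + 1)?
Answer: -2067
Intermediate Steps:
39*(6*(-4 - 1*5) + 1) = 39*(6*(-4 - 5) + 1) = 39*(6*(-9) + 1) = 39*(-54 + 1) = 39*(-53) = -2067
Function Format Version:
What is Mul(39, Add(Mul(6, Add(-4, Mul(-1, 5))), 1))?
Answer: -2067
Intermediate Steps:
Mul(39, Add(Mul(6, Add(-4, Mul(-1, 5))), 1)) = Mul(39, Add(Mul(6, Add(-4, -5)), 1)) = Mul(39, Add(Mul(6, -9), 1)) = Mul(39, Add(-54, 1)) = Mul(39, -53) = -2067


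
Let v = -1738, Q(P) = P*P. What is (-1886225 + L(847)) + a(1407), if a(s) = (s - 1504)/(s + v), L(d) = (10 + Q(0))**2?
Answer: -624307278/331 ≈ -1.8861e+6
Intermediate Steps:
Q(P) = P**2
L(d) = 100 (L(d) = (10 + 0**2)**2 = (10 + 0)**2 = 10**2 = 100)
a(s) = (-1504 + s)/(-1738 + s) (a(s) = (s - 1504)/(s - 1738) = (-1504 + s)/(-1738 + s))
(-1886225 + L(847)) + a(1407) = (-1886225 + 100) + (-1504 + 1407)/(-1738 + 1407) = -1886125 - 97/(-331) = -1886125 - 1/331*(-97) = -1886125 + 97/331 = -624307278/331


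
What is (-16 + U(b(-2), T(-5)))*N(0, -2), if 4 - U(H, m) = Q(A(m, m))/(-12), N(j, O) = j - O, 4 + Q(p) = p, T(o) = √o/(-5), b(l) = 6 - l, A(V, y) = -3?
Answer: -151/6 ≈ -25.167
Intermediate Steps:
T(o) = -√o/5
Q(p) = -4 + p
U(H, m) = 41/12 (U(H, m) = 4 - (-4 - 3)/(-12) = 4 - (-7)*(-1)/12 = 4 - 1*7/12 = 4 - 7/12 = 41/12)
(-16 + U(b(-2), T(-5)))*N(0, -2) = (-16 + 41/12)*(0 - 1*(-2)) = -151*(0 + 2)/12 = -151/12*2 = -151/6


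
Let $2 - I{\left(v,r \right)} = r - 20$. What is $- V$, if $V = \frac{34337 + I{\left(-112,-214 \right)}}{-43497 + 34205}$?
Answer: $\frac{34573}{9292} \approx 3.7207$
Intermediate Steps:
$I{\left(v,r \right)} = 22 - r$ ($I{\left(v,r \right)} = 2 - \left(r - 20\right) = 2 - \left(-20 + r\right) = 22 - r$)
$V = - \frac{34573}{9292}$ ($V = \frac{34337 + \left(22 - -214\right)}{-43497 + 34205} = \frac{34337 + \left(22 + 214\right)}{-9292} = \left(34337 + 236\right) \left(- \frac{1}{9292}\right) = 34573 \left(- \frac{1}{9292}\right) = - \frac{34573}{9292} \approx -3.7207$)
$- V = \left(-1\right) \left(- \frac{34573}{9292}\right) = \frac{34573}{9292}$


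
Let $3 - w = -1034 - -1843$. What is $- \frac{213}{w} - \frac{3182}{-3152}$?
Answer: $\frac{809017}{635128} \approx 1.2738$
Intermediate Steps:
$w = -806$ ($w = 3 - \left(-1034 - -1843\right) = 3 - \left(-1034 + 1843\right) = 3 - 809 = -806$)
$- \frac{213}{w} - \frac{3182}{-3152} = - \frac{213}{-806} - \frac{3182}{-3152} = \left(-213\right) \left(- \frac{1}{806}\right) - - \frac{1591}{1576} = \frac{213}{806} + \frac{1591}{1576} = \frac{809017}{635128}$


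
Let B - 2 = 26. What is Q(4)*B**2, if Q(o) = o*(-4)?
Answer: -12544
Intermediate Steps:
Q(o) = -4*o
B = 28 (B = 2 + 26 = 28)
Q(4)*B**2 = -4*4*28**2 = -16*784 = -12544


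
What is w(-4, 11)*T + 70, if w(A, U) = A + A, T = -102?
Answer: 886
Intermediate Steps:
w(A, U) = 2*A
w(-4, 11)*T + 70 = (2*(-4))*(-102) + 70 = -8*(-102) + 70 = 816 + 70 = 886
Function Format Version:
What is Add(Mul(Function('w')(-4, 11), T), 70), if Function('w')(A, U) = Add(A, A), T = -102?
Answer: 886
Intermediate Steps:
Function('w')(A, U) = Mul(2, A)
Add(Mul(Function('w')(-4, 11), T), 70) = Add(Mul(Mul(2, -4), -102), 70) = Add(Mul(-8, -102), 70) = Add(816, 70) = 886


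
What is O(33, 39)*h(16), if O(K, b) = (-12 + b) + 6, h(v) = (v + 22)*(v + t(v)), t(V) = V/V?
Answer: 21318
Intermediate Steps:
t(V) = 1
h(v) = (1 + v)*(22 + v) (h(v) = (v + 22)*(v + 1) = (22 + v)*(1 + v) = (1 + v)*(22 + v))
O(K, b) = -6 + b
O(33, 39)*h(16) = (-6 + 39)*(22 + 16² + 23*16) = 33*(22 + 256 + 368) = 33*646 = 21318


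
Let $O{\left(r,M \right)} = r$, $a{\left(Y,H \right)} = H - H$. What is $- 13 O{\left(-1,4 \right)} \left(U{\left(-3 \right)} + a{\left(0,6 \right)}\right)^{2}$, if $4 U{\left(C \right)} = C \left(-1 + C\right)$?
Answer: $117$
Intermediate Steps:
$a{\left(Y,H \right)} = 0$
$U{\left(C \right)} = \frac{C \left(-1 + C\right)}{4}$
$- 13 O{\left(-1,4 \right)} \left(U{\left(-3 \right)} + a{\left(0,6 \right)}\right)^{2} = \left(-13\right) \left(-1\right) \left(\frac{1}{4} \left(-3\right) \left(-1 - 3\right) + 0\right)^{2} = 13 \left(\frac{1}{4} \left(-3\right) \left(-4\right) + 0\right)^{2} = 13 \left(3 + 0\right)^{2} = 13 \cdot 3^{2} = 13 \cdot 9 = 117$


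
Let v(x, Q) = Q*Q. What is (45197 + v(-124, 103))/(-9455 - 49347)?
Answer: -27903/29401 ≈ -0.94905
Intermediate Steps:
v(x, Q) = Q²
(45197 + v(-124, 103))/(-9455 - 49347) = (45197 + 103²)/(-9455 - 49347) = (45197 + 10609)/(-58802) = 55806*(-1/58802) = -27903/29401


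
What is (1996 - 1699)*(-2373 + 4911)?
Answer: 753786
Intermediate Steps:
(1996 - 1699)*(-2373 + 4911) = 297*2538 = 753786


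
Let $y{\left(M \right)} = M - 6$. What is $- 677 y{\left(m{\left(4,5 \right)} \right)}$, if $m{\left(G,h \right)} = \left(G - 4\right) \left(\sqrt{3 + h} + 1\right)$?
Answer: $4062$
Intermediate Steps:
$m{\left(G,h \right)} = \left(1 + \sqrt{3 + h}\right) \left(-4 + G\right)$ ($m{\left(G,h \right)} = \left(-4 + G\right) \left(1 + \sqrt{3 + h}\right) = \left(1 + \sqrt{3 + h}\right) \left(-4 + G\right)$)
$y{\left(M \right)} = -6 + M$ ($y{\left(M \right)} = M - 6 = -6 + M$)
$- 677 y{\left(m{\left(4,5 \right)} \right)} = - 677 \left(-6 + \left(-4 + 4 - 4 \sqrt{3 + 5} + 4 \sqrt{3 + 5}\right)\right) = - 677 \left(-6 + \left(-4 + 4 - 4 \sqrt{8} + 4 \sqrt{8}\right)\right) = - 677 \left(-6 + \left(-4 + 4 - 4 \cdot 2 \sqrt{2} + 4 \cdot 2 \sqrt{2}\right)\right) = - 677 \left(-6 + \left(-4 + 4 - 8 \sqrt{2} + 8 \sqrt{2}\right)\right) = - 677 \left(-6 + 0\right) = \left(-677\right) \left(-6\right) = 4062$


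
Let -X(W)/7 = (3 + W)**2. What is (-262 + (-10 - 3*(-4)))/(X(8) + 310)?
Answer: 260/537 ≈ 0.48417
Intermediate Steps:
X(W) = -7*(3 + W)**2
(-262 + (-10 - 3*(-4)))/(X(8) + 310) = (-262 + (-10 - 3*(-4)))/(-7*(3 + 8)**2 + 310) = (-262 + (-10 + 12))/(-7*11**2 + 310) = (-262 + 2)/(-7*121 + 310) = -260/(-847 + 310) = -260/(-537) = -260*(-1/537) = 260/537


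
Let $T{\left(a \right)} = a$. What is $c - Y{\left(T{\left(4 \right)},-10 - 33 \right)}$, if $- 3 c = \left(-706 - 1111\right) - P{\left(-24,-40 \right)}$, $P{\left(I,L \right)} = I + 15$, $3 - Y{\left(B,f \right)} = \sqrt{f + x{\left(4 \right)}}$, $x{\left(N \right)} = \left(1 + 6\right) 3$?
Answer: $\frac{1799}{3} + i \sqrt{22} \approx 599.67 + 4.6904 i$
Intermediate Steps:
$x{\left(N \right)} = 21$ ($x{\left(N \right)} = 7 \cdot 3 = 21$)
$Y{\left(B,f \right)} = 3 - \sqrt{21 + f}$ ($Y{\left(B,f \right)} = 3 - \sqrt{f + 21} = 3 - \sqrt{21 + f}$)
$P{\left(I,L \right)} = 15 + I$
$c = \frac{1808}{3}$ ($c = - \frac{\left(-706 - 1111\right) - \left(15 - 24\right)}{3} = - \frac{-1817 - -9}{3} = - \frac{-1817 + 9}{3} = \left(- \frac{1}{3}\right) \left(-1808\right) = \frac{1808}{3} \approx 602.67$)
$c - Y{\left(T{\left(4 \right)},-10 - 33 \right)} = \frac{1808}{3} - \left(3 - \sqrt{21 - 43}\right) = \frac{1808}{3} - \left(3 - \sqrt{-22}\right) = \frac{1808}{3} - \left(3 - i \sqrt{22}\right) = \frac{1799}{3} + i \sqrt{22}$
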